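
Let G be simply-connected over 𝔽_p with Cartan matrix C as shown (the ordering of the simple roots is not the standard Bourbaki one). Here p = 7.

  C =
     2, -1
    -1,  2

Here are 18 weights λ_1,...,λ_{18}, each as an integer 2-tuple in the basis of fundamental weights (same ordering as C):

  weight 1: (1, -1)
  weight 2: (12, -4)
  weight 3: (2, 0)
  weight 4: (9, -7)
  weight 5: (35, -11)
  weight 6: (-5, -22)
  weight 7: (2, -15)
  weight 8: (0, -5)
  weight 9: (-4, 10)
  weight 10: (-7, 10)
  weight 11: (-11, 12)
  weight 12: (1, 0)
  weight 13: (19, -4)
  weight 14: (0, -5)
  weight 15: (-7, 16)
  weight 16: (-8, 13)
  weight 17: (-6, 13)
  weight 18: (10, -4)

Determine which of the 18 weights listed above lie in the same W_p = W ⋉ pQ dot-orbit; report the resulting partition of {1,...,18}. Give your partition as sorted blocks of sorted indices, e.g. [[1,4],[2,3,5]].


Cartan matrix: type A_2 (|W|=6); un-permuting the 2 rows.

Alcove-folded reps (p=7, 18 weights, presented ϖ-order):

  1: (2, 0);  2: (1, 3);  3: (3, 1);  4: (1, 3);  5: (2, 1);  6: (0, 4);  7: (0, 4);  8: (3, 1);  9: (1, 3);  10: (2, 1);  11: (1, 3);  12: (2, 1);  13: (3, 1);  14: (3, 1);  15: (1, 3);  16: (0, 0);  17: (2, 0);  18: (3, 1)

The 18 indices split into 6 linkage classes (same alcove rep ⇔ same W_7-dot-orbit):

[[1, 17], [2, 4, 9, 11, 15], [3, 8, 13, 14, 18], [5, 10, 12], [6, 7], [16]]


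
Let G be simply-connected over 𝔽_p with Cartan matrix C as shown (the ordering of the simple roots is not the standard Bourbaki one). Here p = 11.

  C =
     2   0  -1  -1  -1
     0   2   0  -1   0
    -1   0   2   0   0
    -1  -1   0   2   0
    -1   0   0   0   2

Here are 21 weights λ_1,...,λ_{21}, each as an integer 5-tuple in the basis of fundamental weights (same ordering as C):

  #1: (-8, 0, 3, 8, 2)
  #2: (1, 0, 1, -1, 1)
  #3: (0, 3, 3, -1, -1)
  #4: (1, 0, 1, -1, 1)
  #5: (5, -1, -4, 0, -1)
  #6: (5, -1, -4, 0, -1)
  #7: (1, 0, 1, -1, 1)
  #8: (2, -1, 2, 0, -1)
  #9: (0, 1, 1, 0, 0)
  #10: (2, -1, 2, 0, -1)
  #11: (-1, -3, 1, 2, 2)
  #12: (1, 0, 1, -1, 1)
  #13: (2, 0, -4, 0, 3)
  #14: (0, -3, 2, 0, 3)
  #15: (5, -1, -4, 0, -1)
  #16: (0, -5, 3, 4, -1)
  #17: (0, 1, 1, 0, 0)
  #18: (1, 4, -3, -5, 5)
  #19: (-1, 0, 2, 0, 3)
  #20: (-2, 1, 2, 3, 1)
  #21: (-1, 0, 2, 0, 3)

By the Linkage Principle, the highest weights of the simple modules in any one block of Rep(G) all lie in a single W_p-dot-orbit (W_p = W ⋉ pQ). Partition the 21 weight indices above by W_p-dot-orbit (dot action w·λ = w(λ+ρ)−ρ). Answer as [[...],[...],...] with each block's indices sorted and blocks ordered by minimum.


C ↔ D_5 under row/col permutation; |W(D_5)| = 1920.

W_11-reps of the 21 weights in Ā_11 (same 5-coord order as C):

    λ_1 → (0, 1, 3, 1, 4)
    λ_2 → (2, 1, 2, 0, 2)
    λ_3 → (1, 4, 4, 0, 0)
    λ_4 → (2, 1, 2, 0, 2)
    λ_5 → (3, 0, 3, 1, 0)
    λ_6 → (3, 0, 3, 1, 0)
    λ_7 → (2, 1, 2, 0, 2)
    λ_8 → (3, 0, 3, 1, 0)
    λ_9 → (1, 2, 2, 1, 1)
    λ_10 → (3, 0, 3, 1, 0)
    λ_11 → (0, 2, 2, 1, 3)
    λ_12 → (2, 1, 2, 0, 2)
    λ_13 → (0, 1, 3, 1, 4)
    λ_14 → (0, 1, 3, 1, 4)
    λ_15 → (3, 0, 3, 1, 0)
    λ_16 → (1, 4, 4, 0, 0)
    λ_17 → (1, 2, 2, 1, 1)
    λ_18 → (2, 1, 2, 0, 2)
    λ_19 → (0, 1, 3, 1, 4)
    λ_20 → (1, 2, 2, 1, 1)
    λ_21 → (0, 1, 3, 1, 4)

Linkage partition of the 21 weights (6 classes, p=11):

[[1, 13, 14, 19, 21], [2, 4, 7, 12, 18], [3, 16], [5, 6, 8, 10, 15], [9, 17, 20], [11]]


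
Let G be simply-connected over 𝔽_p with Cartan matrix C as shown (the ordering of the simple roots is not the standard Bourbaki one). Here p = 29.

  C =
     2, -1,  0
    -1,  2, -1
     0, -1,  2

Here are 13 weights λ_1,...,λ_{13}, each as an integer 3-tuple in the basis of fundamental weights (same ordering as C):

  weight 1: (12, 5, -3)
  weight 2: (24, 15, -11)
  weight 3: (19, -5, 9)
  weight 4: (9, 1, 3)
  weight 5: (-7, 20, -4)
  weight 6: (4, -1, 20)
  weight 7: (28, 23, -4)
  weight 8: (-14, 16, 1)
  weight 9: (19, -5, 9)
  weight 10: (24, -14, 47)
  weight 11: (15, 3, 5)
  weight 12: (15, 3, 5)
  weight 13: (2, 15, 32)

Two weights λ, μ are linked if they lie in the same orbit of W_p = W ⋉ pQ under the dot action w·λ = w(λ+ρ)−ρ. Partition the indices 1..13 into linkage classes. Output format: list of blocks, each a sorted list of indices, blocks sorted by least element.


Cartan matrix: type A_3 (|W|=24); un-permuting the 3 rows.

Folding the 13 weights λ_j+ρ into Ā_29 (reps in the given 3-coord order):

    λ_1+ρ ↦ (13, 4, 2)
    λ_2+ρ ↦ (13, 4, 2)
    λ_3+ρ ↦ (16, 4, 6)
    λ_4+ρ ↦ (10, 2, 4)
    λ_5+ρ ↦ (6, 12, 3)
    λ_6+ρ ↦ (5, 0, 21)
    λ_7+ρ ↦ (5, 0, 21)
    λ_8+ρ ↦ (13, 4, 2)
    λ_9+ρ ↦ (16, 4, 6)
    λ_10+ρ ↦ (13, 4, 2)
    λ_11+ρ ↦ (16, 4, 6)
    λ_12+ρ ↦ (16, 4, 6)
    λ_13+ρ ↦ (16, 4, 6)

Grouping the 13 weights by Ā_29-representative: 5 linkage classes.

[[1, 2, 8, 10], [3, 9, 11, 12, 13], [4], [5], [6, 7]]


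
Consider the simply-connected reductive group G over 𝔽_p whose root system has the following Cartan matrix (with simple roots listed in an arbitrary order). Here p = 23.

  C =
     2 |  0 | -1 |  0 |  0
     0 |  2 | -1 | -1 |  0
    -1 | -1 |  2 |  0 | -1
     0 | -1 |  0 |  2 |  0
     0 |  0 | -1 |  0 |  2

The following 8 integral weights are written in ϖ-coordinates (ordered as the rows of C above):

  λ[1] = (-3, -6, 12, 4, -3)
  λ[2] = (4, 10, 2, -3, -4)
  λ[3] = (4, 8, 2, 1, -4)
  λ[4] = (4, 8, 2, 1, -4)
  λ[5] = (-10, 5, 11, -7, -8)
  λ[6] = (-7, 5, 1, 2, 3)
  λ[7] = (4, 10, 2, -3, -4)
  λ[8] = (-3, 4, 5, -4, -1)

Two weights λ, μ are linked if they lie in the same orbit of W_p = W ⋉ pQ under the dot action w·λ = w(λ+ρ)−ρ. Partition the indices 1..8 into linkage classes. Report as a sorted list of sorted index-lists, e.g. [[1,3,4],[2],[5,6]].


C ↔ D_5 under row/col permutation; |W(D_5)| = 1920.

W_23-reps of the 8 weights in Ā_23 (same 5-coord order as C):

    [1] (2, 5, 4, 0, 2)
    [2] (5, 4, 0, 2, 3)
    [3] (5, 4, 0, 2, 3)
    [4] (5, 4, 0, 2, 3)
    [5] (5, 4, 0, 2, 3)
    [6] (2, 2, 4, 3, 0)
    [7] (5, 4, 0, 2, 3)
    [8] (2, 2, 4, 3, 0)

Linkage partition of the 8 weights (3 classes, p=23):

[[1], [2, 3, 4, 5, 7], [6, 8]]


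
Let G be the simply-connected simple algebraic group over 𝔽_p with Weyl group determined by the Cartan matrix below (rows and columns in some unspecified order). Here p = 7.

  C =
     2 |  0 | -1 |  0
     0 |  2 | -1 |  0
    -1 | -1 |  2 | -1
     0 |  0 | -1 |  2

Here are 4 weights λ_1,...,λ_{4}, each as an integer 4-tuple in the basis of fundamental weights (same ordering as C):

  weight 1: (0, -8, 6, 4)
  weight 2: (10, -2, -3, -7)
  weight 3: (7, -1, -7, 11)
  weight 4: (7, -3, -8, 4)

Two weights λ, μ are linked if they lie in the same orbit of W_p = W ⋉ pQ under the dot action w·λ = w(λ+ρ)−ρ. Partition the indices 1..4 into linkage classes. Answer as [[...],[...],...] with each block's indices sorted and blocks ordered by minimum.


Type D_4, rank 4, |W|=192; reorder rows/cols to standard.

W_7-reps of the 4 weights in Ā_7 (same 4-coord order as C):

  λ_1+ρ ↦ (5, 1, 0, 1)
  λ_2+ρ ↦ (1, 3, 1, 0)
  λ_3+ρ ↦ (5, 1, 0, 1)
  λ_4+ρ ↦ (1, 3, 1, 0)

These 4 weights hit 2 W_7-dot-orbits; sizes (2, 2):

[[1, 3], [2, 4]]


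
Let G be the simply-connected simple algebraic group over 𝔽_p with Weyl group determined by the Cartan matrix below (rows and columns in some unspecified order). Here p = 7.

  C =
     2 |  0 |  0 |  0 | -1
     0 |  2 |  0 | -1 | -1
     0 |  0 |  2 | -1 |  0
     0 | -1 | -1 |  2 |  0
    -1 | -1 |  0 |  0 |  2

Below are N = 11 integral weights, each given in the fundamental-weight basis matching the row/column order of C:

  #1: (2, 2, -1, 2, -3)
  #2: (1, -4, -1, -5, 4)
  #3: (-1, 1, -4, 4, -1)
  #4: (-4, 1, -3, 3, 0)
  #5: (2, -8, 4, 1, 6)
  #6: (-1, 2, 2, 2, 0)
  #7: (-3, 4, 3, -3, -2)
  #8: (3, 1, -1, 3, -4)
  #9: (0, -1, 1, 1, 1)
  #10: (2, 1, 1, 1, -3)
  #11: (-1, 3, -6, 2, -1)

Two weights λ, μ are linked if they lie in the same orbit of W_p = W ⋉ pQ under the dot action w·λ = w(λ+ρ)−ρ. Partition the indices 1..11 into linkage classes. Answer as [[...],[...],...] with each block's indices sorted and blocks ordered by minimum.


Dynkin diagram of C (from the 8 off-diagonal −1 entries): A_5.

Ā_7 reps of the 11 weights (A_5, coords as presented):

  1: (1, 1, 0, 3, 2)
  2: (0, 2, 3, 2, 0)
  3: (0, 2, 3, 2, 0)
  4: (1, 0, 2, 2, 2)
  5: (0, 2, 3, 2, 0)
  6: (1, 1, 0, 3, 2)
  7: (1, 0, 2, 2, 2)
  8: (1, 1, 0, 3, 2)
  9: (1, 0, 2, 2, 2)
  10: (1, 0, 2, 2, 2)
  11: (0, 2, 3, 2, 0)

These 11 weights hit 3 W_7-dot-orbits; sizes (3, 4, 4):

[[1, 6, 8], [2, 3, 5, 11], [4, 7, 9, 10]]


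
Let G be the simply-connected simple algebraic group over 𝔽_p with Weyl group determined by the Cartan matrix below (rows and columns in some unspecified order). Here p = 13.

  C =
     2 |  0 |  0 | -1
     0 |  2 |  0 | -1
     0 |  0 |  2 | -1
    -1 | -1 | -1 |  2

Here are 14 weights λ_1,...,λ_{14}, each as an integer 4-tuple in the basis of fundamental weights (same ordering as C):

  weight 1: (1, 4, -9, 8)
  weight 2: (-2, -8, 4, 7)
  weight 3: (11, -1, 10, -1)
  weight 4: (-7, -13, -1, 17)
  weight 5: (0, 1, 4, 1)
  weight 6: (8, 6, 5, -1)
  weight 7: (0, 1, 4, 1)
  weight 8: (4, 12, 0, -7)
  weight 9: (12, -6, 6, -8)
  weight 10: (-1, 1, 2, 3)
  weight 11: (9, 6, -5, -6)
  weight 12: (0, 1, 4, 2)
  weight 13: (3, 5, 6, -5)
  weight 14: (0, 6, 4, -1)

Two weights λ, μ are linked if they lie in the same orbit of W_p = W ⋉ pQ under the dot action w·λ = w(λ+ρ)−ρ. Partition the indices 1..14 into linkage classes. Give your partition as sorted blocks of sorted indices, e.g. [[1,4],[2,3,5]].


C ↔ D_4 under row/col permutation; |W(D_4)| = 192.

W_13-reps of the 14 weights in Ā_13 (same 4-coord order as C):

  λ_1 → (1, 2, 5, 2)
  λ_2 → (1, 7, 5, 0)
  λ_3 → (2, 10, 1, 0)
  λ_4 → (1, 7, 5, 0)
  λ_5 → (1, 2, 5, 2)
  λ_6 → (0, 2, 3, 4)
  λ_7 → (1, 2, 5, 2)
  λ_8 → (1, 7, 5, 0)
  λ_9 → (1, 7, 5, 0)
  λ_10 → (0, 2, 3, 4)
  λ_11 → (1, 2, 5, 2)
  λ_12 → (1, 2, 5, 2)
  λ_13 → (0, 2, 3, 4)
  λ_14 → (1, 7, 5, 0)

Partition of {1..14} into 4 W_13-dot-orbits:

[[1, 5, 7, 11, 12], [2, 4, 8, 9, 14], [3], [6, 10, 13]]


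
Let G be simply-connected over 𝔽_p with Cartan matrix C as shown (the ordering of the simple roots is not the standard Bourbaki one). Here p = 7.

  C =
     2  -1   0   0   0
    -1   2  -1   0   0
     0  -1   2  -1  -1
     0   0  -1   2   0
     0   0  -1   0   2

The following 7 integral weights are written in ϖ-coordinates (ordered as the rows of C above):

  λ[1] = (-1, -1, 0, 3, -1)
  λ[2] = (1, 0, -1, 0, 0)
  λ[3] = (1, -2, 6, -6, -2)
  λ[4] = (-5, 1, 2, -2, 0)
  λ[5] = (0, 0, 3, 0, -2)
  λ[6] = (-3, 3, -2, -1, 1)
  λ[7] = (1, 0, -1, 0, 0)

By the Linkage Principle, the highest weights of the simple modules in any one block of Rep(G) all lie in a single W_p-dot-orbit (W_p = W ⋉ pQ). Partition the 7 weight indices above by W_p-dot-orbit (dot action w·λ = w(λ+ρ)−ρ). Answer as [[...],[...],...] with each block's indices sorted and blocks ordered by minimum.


Type D_5, rank 5, |W|=1920; reorder rows/cols to standard.

W_7-reps of the 7 weights in Ā_7 (same 5-coord order as C):

  λ_1+ρ ↦ (0, 0, 1, 4, 0)
  λ_2+ρ ↦ (2, 1, 0, 1, 1)
  λ_3+ρ ↦ (0, 0, 1, 4, 0)
  λ_4+ρ ↦ (2, 1, 0, 1, 1)
  λ_5+ρ ↦ (2, 1, 0, 1, 1)
  λ_6+ρ ↦ (2, 1, 0, 1, 1)
  λ_7+ρ ↦ (2, 1, 0, 1, 1)

Partition of {1..7} into 2 W_7-dot-orbits:

[[1, 3], [2, 4, 5, 6, 7]]


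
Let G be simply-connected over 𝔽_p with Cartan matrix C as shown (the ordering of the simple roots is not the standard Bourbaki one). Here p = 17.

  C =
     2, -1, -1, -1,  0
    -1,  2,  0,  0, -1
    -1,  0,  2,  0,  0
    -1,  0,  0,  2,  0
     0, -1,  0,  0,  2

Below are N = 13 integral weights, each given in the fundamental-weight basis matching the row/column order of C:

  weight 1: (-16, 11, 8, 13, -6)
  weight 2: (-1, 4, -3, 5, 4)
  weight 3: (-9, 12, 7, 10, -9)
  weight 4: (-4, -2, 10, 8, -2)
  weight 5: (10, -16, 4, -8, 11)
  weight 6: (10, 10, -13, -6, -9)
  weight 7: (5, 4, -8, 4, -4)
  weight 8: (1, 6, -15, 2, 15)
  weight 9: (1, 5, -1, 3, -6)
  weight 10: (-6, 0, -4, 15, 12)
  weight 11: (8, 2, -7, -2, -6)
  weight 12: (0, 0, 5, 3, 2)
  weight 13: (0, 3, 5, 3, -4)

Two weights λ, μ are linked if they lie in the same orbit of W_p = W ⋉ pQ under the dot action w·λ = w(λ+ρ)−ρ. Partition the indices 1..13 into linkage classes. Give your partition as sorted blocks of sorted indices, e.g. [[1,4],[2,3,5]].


D_5 Cartan matrix, 5 simple roots permuted; ρ=(1,1,1,1,1).

W_17-reps of the 13 weights in Ā_17 (same 5-coord order as C):

  [1] (0, 2, 6, 1, 3);  [2] (2, 1, 0, 4, 5);  [3] (1, 4, 0, 3, 1);  [4] (1, 1, 6, 4, 3);  [5] (1, 1, 6, 4, 3);  [6] (0, 2, 6, 1, 3);  [7] (1, 1, 6, 4, 3);  [8] (0, 2, 6, 1, 3);  [9] (2, 1, 0, 4, 5);  [10] (1, 4, 0, 3, 1);  [11] (0, 2, 6, 1, 3);  [12] (1, 1, 6, 4, 3);  [13] (1, 1, 6, 4, 3)

The 13 indices split into 4 linkage classes (same alcove rep ⇔ same W_17-dot-orbit):

[[1, 6, 8, 11], [2, 9], [3, 10], [4, 5, 7, 12, 13]]


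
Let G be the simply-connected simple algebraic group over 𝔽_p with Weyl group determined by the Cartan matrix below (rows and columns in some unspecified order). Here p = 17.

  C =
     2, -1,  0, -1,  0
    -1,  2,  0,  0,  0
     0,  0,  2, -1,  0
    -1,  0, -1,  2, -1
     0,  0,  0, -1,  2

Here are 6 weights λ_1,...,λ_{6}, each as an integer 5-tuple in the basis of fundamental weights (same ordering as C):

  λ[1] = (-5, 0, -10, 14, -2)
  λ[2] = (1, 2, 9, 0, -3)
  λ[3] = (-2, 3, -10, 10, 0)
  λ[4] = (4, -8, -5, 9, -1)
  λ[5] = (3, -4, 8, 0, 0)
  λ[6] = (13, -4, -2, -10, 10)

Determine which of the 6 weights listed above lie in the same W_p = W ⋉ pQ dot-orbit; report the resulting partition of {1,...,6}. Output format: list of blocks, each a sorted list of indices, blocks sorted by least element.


Cartan matrix: type D_5 (|W|=1920); un-permuting the 5 rows.

λ_j+ρ reflected into Ā_17 (⟨·,θ^∨⟩≤17); 5-tuples as given:

  λ_1+ρ ↦ (1, 3, 9, 1, 1);  λ_2+ρ ↦ (1, 3, 9, 1, 1);  λ_3+ρ ↦ (1, 3, 9, 1, 1);  λ_4+ρ ↦ (2, 3, 4, 2, 0);  λ_5+ρ ↦ (1, 3, 9, 1, 1);  λ_6+ρ ↦ (1, 3, 9, 1, 1)

2 distinct reps among the 6 weights ⇒ 2 W_17-linkage classes:

[[1, 2, 3, 5, 6], [4]]


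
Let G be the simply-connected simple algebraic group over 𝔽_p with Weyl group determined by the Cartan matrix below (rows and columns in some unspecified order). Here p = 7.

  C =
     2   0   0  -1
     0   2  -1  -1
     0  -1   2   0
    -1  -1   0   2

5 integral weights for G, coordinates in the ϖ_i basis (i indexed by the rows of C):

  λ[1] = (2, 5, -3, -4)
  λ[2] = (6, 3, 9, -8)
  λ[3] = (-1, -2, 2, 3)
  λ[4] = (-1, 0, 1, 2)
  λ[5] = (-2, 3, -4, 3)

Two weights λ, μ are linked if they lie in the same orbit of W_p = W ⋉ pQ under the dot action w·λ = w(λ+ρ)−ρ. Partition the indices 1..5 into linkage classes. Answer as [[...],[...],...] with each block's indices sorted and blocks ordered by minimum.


A_4 Cartan matrix, 4 simple roots permuted; ρ=(1,1,1,1).

λ_j+ρ reflected into Ā_7 (⟨·,θ^∨⟩≤7); 4-tuples as given:

  λ_1 → (0, 1, 2, 3);  λ_2 → (4, 0, 0, 3);  λ_3 → (0, 1, 2, 3);  λ_4 → (0, 1, 2, 3);  λ_5 → (0, 1, 2, 3)

2 distinct reps among the 5 weights ⇒ 2 W_7-linkage classes:

[[1, 3, 4, 5], [2]]


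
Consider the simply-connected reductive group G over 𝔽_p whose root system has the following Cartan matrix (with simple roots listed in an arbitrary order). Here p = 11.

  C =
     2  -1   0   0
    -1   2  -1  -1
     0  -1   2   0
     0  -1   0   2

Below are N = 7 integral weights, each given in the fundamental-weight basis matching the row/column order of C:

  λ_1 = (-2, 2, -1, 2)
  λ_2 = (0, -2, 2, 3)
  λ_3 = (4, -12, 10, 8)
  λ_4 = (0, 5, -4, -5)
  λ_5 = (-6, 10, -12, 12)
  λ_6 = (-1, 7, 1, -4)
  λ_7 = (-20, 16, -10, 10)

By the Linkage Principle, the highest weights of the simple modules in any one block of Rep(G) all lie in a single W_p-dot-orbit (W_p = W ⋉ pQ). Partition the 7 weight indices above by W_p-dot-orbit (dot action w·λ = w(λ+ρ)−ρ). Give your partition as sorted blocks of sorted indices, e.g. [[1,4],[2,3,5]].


D_4 Cartan matrix, 4 simple roots permuted; ρ=(1,1,1,1).

λ_j+ρ reflected into Ā_11 (⟨·,θ^∨⟩≤11); 4-tuples as given:

    1: (1, 2, 0, 3)
    2: (0, 1, 2, 3)
    3: (6, 0, 0, 2)
    4: (0, 1, 2, 3)
    5: (6, 0, 0, 2)
    6: (0, 1, 2, 3)
    7: (6, 0, 0, 2)

Grouping the 7 weights by Ā_11-representative: 3 linkage classes.

[[1], [2, 4, 6], [3, 5, 7]]


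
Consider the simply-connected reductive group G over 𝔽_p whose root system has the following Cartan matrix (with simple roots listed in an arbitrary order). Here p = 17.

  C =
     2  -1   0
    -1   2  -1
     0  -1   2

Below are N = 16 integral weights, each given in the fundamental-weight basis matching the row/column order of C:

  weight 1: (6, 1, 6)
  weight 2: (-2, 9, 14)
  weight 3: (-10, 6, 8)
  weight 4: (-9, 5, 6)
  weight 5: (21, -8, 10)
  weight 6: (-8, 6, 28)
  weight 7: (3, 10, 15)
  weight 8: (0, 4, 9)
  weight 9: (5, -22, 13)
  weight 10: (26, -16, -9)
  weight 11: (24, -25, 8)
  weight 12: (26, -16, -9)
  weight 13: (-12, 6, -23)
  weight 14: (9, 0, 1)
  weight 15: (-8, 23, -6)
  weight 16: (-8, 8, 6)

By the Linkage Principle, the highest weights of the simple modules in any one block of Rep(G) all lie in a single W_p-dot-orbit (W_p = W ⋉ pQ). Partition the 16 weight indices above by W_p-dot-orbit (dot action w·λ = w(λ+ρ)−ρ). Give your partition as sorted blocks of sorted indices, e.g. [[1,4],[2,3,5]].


Type A_3, rank 3, |W|=24; reorder rows/cols to standard.

Ā_17 reps of the 16 weights (A_3, coords as presented):

    λ_1 → (7, 2, 7)
    λ_2 → (7, 2, 7)
    λ_3 → (7, 2, 7)
    λ_4 → (6, 2, 5)
    λ_5 → (6, 2, 5)
    λ_6 → (0, 10, 2)
    λ_7 → (10, 1, 2)
    λ_8 → (1, 5, 10)
    λ_9 → (10, 1, 2)
    λ_10 → (6, 2, 5)
    λ_11 → (7, 2, 7)
    λ_12 → (6, 2, 5)
    λ_13 → (6, 2, 5)
    λ_14 → (10, 1, 2)
    λ_15 → (0, 10, 2)
    λ_16 → (7, 2, 7)

Grouping the 16 weights by Ā_17-representative: 5 linkage classes.

[[1, 2, 3, 11, 16], [4, 5, 10, 12, 13], [6, 15], [7, 9, 14], [8]]


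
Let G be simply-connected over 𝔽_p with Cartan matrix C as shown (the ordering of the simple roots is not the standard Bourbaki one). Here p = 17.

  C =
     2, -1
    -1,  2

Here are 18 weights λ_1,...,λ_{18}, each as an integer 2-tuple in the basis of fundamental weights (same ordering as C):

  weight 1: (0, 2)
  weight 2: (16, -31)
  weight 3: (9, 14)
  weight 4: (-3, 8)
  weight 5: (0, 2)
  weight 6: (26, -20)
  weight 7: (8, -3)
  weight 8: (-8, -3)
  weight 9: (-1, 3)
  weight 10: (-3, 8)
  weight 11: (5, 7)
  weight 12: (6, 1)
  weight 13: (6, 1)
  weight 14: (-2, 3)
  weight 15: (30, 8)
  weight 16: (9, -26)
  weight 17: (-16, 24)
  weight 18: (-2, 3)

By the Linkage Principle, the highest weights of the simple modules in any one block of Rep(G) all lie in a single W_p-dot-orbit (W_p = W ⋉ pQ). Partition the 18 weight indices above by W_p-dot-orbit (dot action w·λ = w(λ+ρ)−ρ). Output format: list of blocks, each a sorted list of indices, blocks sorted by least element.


Type A_2, rank 2, |W|=6; reorder rows/cols to standard.

Folding the 18 weights λ_j+ρ into Ā_17 (reps in the given 2-coord order):

  1: (1, 3)
  2: (0, 4)
  3: (2, 7)
  4: (2, 7)
  5: (1, 3)
  6: (2, 7)
  7: (7, 2)
  8: (2, 7)
  9: (0, 4)
  10: (2, 7)
  11: (6, 8)
  12: (7, 2)
  13: (7, 2)
  14: (1, 3)
  15: (6, 8)
  16: (7, 2)
  17: (7, 2)
  18: (1, 3)

Linkage partition of the 18 weights (5 classes, p=17):

[[1, 5, 14, 18], [2, 9], [3, 4, 6, 8, 10], [7, 12, 13, 16, 17], [11, 15]]


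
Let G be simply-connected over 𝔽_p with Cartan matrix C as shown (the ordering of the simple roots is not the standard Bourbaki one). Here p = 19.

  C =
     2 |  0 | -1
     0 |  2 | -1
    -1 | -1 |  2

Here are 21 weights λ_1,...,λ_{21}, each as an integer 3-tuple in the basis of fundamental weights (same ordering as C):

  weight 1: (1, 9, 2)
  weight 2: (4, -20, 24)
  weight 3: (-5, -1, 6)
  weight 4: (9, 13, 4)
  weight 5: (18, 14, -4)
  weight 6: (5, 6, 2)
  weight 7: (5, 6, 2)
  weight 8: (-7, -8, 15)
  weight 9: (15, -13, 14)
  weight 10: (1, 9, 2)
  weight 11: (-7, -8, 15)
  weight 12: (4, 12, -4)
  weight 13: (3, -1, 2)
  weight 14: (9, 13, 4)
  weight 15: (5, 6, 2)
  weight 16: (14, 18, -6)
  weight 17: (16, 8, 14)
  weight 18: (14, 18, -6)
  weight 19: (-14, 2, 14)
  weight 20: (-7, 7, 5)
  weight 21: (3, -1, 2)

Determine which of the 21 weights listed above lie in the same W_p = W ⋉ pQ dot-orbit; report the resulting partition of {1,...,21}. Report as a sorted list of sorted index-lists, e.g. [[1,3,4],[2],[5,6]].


A_3 Cartan matrix, 3 simple roots permuted; ρ=(1,1,1).

Ā_19 reps of the 21 weights (A_3, coords as presented):

  [1] (2, 10, 3);  [2] (6, 8, 0);  [3] (4, 0, 3);  [4] (0, 4, 5);  [5] (4, 0, 3);  [6] (6, 7, 3);  [7] (6, 7, 3);  [8] (6, 7, 3);  [9] (4, 0, 3);  [10] (2, 10, 3);  [11] (6, 7, 3);  [12] (2, 10, 3);  [13] (4, 0, 3);  [14] (0, 4, 5);  [15] (6, 7, 3);  [16] (0, 4, 5);  [17] (2, 10, 3);  [18] (0, 4, 5);  [19] (13, 3, 2);  [20] (6, 8, 0);  [21] (4, 0, 3)

These 21 weights hit 6 W_19-dot-orbits; sizes (4, 2, 5, 4, 5, 1):

[[1, 10, 12, 17], [2, 20], [3, 5, 9, 13, 21], [4, 14, 16, 18], [6, 7, 8, 11, 15], [19]]


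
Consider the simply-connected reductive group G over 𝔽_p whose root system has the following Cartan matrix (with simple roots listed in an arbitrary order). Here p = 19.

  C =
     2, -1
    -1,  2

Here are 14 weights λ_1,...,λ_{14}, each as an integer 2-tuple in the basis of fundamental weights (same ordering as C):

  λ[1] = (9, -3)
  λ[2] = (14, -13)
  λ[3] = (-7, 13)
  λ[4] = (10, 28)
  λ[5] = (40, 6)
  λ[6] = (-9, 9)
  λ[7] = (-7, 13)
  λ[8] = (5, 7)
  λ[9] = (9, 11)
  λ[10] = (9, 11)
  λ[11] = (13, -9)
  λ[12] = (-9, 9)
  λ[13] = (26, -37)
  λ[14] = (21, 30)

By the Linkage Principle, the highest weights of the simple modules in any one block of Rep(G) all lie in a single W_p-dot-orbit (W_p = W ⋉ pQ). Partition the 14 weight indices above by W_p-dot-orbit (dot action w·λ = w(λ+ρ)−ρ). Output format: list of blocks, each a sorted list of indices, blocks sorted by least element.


Cartan matrix: type A_2 (|W|=6); un-permuting the 2 rows.

Ā_19 reps of the 14 weights (A_2, coords as presented):

  λ_1+ρ ↦ (8, 2);  λ_2+ρ ↦ (3, 12);  λ_3+ρ ↦ (6, 8);  λ_4+ρ ↦ (8, 2);  λ_5+ρ ↦ (7, 9);  λ_6+ρ ↦ (8, 2);  λ_7+ρ ↦ (6, 8);  λ_8+ρ ↦ (6, 8);  λ_9+ρ ↦ (7, 9);  λ_10+ρ ↦ (7, 9);  λ_11+ρ ↦ (6, 8);  λ_12+ρ ↦ (8, 2);  λ_13+ρ ↦ (8, 2);  λ_14+ρ ↦ (3, 12)

Grouping the 14 weights by Ā_19-representative: 4 linkage classes.

[[1, 4, 6, 12, 13], [2, 14], [3, 7, 8, 11], [5, 9, 10]]


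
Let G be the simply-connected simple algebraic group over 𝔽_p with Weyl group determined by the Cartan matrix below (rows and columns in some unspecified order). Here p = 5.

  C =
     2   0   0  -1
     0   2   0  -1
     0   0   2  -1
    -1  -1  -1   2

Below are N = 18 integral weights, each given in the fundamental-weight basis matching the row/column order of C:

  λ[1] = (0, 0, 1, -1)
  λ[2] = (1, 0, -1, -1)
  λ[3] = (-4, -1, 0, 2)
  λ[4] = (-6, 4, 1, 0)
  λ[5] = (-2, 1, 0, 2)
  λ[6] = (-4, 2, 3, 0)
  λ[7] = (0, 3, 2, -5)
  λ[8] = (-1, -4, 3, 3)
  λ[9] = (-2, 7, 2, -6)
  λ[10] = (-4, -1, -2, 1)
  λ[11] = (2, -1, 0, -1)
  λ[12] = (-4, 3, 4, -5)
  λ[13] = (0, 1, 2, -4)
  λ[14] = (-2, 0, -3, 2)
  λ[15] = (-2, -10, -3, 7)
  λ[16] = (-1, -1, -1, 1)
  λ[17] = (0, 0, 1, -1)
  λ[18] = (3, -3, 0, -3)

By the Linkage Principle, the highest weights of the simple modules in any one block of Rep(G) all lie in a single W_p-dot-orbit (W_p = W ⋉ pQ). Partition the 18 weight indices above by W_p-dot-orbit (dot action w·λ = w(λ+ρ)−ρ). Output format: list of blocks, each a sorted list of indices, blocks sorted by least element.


Dynkin diagram of C (from the 6 off-diagonal −1 entries): D_4.

λ_j+ρ reflected into Ā_5 (⟨·,θ^∨⟩≤5); 4-tuples as given:

  1: (1, 1, 2, 0);  2: (2, 1, 0, 0);  3: (3, 0, 1, 0);  4: (0, 0, 1, 1);  5: (0, 1, 0, 1);  6: (0, 0, 1, 1);  7: (3, 0, 1, 0);  8: (3, 0, 1, 0);  9: (2, 1, 0, 0);  10: (0, 1, 0, 1);  11: (3, 0, 1, 0);  12: (2, 1, 0, 0);  13: (2, 1, 0, 0);  14: (1, 1, 2, 0);  15: (1, 1, 2, 0);  16: (0, 0, 0, 2);  17: (1, 1, 2, 0);  18: (1, 1, 2, 0)

The 18 indices split into 6 linkage classes (same alcove rep ⇔ same W_5-dot-orbit):

[[1, 14, 15, 17, 18], [2, 9, 12, 13], [3, 7, 8, 11], [4, 6], [5, 10], [16]]


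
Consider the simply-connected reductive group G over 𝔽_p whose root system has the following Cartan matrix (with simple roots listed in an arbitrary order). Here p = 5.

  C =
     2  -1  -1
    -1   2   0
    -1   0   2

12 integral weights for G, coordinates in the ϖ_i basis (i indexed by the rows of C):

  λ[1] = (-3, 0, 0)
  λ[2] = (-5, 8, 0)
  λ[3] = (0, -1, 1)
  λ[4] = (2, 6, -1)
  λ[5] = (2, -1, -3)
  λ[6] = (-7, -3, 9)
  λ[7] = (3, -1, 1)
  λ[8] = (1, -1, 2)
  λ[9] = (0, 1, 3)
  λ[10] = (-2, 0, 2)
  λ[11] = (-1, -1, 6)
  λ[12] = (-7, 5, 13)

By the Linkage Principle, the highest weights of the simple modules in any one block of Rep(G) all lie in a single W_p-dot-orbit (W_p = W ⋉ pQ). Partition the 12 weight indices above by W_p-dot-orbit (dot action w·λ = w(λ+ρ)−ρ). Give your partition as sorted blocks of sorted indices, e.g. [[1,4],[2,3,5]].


Cartan matrix: type A_3 (|W|=24); un-permuting the 3 rows.

λ_j+ρ reflected into Ā_5 (⟨·,θ^∨⟩≤5); 3-tuples as given:

  λ_1 → (0, 1, 1);  λ_2 → (0, 1, 1);  λ_3 → (1, 0, 2);  λ_4 → (2, 0, 3);  λ_5 → (1, 0, 2);  λ_6 → (1, 0, 2);  λ_7 → (3, 1, 1);  λ_8 → (2, 0, 3);  λ_9 → (1, 0, 2);  λ_10 → (1, 0, 2);  λ_11 → (2, 0, 3);  λ_12 → (0, 1, 1)

4 distinct reps among the 12 weights ⇒ 4 W_5-linkage classes:

[[1, 2, 12], [3, 5, 6, 9, 10], [4, 8, 11], [7]]


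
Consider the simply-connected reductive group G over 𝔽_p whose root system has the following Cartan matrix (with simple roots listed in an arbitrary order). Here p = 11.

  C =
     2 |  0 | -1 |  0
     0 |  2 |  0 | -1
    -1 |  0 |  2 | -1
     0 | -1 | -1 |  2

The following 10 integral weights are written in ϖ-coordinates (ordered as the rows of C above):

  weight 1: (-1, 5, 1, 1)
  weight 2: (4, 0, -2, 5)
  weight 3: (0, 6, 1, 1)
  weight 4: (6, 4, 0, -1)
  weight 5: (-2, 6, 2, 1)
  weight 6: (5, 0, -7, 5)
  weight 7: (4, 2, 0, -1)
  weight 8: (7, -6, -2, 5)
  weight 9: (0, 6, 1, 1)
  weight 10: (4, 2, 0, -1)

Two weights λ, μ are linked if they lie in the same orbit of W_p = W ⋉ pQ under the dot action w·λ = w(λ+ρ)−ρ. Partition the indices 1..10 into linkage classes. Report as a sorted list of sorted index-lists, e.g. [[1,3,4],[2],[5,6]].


Type A_4, rank 4, |W|=120; reorder rows/cols to standard.

Ā_11 reps of the 10 weights (A_4, coords as presented):

  1: (0, 6, 2, 2)
  2: (4, 1, 1, 5)
  3: (0, 6, 2, 2)
  4: (5, 3, 1, 0)
  5: (0, 6, 2, 2)
  6: (0, 1, 6, 0)
  7: (5, 3, 1, 0)
  8: (5, 3, 1, 0)
  9: (0, 6, 2, 2)
  10: (5, 3, 1, 0)

Linkage partition of the 10 weights (4 classes, p=11):

[[1, 3, 5, 9], [2], [4, 7, 8, 10], [6]]


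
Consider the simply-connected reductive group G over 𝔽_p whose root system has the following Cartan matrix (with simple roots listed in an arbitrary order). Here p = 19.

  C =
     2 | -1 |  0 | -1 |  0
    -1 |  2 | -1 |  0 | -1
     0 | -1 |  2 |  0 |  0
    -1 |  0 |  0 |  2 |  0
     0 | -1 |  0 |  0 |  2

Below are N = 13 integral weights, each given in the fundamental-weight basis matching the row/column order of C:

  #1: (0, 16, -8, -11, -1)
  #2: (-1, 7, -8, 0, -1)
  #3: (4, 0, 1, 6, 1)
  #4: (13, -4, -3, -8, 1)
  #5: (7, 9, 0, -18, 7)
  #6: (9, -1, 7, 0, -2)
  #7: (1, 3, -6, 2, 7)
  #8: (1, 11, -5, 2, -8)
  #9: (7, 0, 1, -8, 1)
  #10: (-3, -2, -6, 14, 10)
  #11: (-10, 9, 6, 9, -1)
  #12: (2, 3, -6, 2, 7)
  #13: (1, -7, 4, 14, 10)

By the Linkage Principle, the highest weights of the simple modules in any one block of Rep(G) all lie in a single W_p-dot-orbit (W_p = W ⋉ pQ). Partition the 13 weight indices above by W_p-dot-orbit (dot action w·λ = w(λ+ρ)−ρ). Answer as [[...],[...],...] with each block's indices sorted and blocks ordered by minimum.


C ↔ D_5 under row/col permutation; |W(D_5)| = 1920.

Alcove-folded reps (p=19, 13 weights, presented ϖ-order):

  λ_1+ρ ↦ (0, 1, 7, 1, 0) · λ_2+ρ ↦ (0, 1, 7, 1, 0) · λ_3+ρ ↦ (1, 1, 2, 7, 2) · λ_4+ρ ↦ (1, 1, 2, 7, 2) · λ_5+ρ ↦ (0, 1, 7, 1, 0) · λ_6+ρ ↦ (0, 1, 7, 1, 0) · λ_7+ρ ↦ (1, 1, 4, 3, 7) · λ_8+ρ ↦ (1, 1, 4, 3, 7) · λ_9+ρ ↦ (1, 1, 2, 7, 2) · λ_10+ρ ↦ (1, 1, 2, 7, 2) · λ_11+ρ ↦ (0, 1, 7, 1, 0) · λ_12+ρ ↦ (1, 1, 4, 3, 7) · λ_13+ρ ↦ (1, 1, 2, 7, 2)

Partition of {1..13} into 3 W_19-dot-orbits:

[[1, 2, 5, 6, 11], [3, 4, 9, 10, 13], [7, 8, 12]]


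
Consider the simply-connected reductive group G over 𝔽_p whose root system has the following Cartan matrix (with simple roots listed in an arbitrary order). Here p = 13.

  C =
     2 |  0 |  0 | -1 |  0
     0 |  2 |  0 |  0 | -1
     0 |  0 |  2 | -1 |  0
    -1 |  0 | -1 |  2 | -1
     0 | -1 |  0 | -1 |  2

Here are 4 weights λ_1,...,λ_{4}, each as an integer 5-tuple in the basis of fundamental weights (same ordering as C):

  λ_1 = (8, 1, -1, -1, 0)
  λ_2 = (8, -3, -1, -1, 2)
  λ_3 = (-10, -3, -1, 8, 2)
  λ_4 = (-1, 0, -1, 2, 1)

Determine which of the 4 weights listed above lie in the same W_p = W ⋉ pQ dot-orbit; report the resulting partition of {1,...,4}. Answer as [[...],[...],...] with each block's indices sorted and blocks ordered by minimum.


D_5 Cartan matrix, 5 simple roots permuted; ρ=(1,1,1,1,1).

Alcove-folded reps (p=13, 4 weights, presented ϖ-order):

  λ_1+ρ ↦ (9, 2, 0, 0, 1) · λ_2+ρ ↦ (9, 2, 0, 0, 1) · λ_3+ρ ↦ (9, 2, 0, 0, 1) · λ_4+ρ ↦ (0, 1, 0, 3, 2)

Partition of {1..4} into 2 W_13-dot-orbits:

[[1, 2, 3], [4]]


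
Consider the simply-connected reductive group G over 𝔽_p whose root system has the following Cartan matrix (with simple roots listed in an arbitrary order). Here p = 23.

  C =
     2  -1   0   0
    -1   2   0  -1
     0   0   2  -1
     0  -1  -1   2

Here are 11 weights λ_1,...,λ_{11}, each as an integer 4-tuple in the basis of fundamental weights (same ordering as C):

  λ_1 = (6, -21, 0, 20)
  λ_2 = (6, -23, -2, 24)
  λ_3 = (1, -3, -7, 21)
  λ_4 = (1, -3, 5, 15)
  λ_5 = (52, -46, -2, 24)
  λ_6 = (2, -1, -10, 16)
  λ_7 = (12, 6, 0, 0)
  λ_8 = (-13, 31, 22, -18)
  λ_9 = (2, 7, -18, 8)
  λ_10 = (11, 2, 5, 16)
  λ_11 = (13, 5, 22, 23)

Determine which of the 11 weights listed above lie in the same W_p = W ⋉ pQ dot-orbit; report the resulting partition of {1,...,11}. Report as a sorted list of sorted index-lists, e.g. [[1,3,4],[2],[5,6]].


C ↔ A_4 under row/col permutation; |W(A_4)| = 120.

Ā_23 reps of the 11 weights (A_4, coords as presented):

  [1] (13, 7, 1, 1)
  [2] (13, 7, 1, 1)
  [3] (0, 2, 6, 14)
  [4] (0, 2, 6, 14)
  [5] (13, 7, 1, 1)
  [6] (3, 0, 9, 8)
  [7] (13, 7, 1, 1)
  [8] (3, 0, 9, 8)
  [9] (3, 0, 9, 8)
  [10] (3, 0, 9, 8)
  [11] (0, 2, 6, 14)

Grouping the 11 weights by Ā_23-representative: 3 linkage classes.

[[1, 2, 5, 7], [3, 4, 11], [6, 8, 9, 10]]


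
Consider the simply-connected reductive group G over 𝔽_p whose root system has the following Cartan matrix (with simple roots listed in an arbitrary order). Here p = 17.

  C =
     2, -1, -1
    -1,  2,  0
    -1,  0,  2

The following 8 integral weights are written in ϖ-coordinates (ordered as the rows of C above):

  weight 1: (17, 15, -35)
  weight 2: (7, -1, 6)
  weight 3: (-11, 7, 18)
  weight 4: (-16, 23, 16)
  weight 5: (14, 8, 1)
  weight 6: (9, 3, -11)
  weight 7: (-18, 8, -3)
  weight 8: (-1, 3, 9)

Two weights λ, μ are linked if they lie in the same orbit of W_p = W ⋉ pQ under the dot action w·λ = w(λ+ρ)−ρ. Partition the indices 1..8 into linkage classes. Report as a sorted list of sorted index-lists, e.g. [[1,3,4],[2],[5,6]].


Dynkin diagram of C (from the 4 off-diagonal −1 entries): A_3.

λ_j+ρ reflected into Ā_17 (⟨·,θ^∨⟩≤17); 3-tuples as given:

  [1] (1, 16, 0)
  [2] (8, 0, 7)
  [3] (8, 0, 7)
  [4] (8, 0, 7)
  [5] (8, 0, 7)
  [6] (0, 4, 10)
  [7] (8, 0, 7)
  [8] (0, 4, 10)

Grouping the 8 weights by Ā_17-representative: 3 linkage classes.

[[1], [2, 3, 4, 5, 7], [6, 8]]


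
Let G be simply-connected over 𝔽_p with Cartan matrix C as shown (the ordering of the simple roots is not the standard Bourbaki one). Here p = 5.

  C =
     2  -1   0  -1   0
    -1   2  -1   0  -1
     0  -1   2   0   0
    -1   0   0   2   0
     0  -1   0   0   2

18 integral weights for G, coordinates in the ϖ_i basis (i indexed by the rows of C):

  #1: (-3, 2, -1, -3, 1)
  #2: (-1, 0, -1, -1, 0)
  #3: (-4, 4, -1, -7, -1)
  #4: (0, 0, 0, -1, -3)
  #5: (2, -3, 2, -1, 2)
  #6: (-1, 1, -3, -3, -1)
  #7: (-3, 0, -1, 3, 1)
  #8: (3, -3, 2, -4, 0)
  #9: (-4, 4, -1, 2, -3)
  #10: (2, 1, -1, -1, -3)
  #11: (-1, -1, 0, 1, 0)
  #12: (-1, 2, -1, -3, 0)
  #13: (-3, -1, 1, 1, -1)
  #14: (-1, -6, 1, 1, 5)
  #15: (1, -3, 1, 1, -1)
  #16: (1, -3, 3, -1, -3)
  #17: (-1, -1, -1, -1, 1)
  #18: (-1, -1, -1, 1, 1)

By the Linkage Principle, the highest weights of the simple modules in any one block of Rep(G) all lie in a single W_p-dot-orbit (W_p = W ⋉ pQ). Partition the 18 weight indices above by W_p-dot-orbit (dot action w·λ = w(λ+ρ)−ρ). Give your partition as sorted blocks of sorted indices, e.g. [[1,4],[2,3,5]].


Dynkin diagram of C (from the 8 off-diagonal −1 entries): D_5.

λ_j+ρ reflected into Ā_5 (⟨·,θ^∨⟩≤5); 5-tuples as given:

  λ_1 → (0, 0, 1, 2, 1)
  λ_2 → (0, 1, 0, 0, 1)
  λ_3 → (1, 0, 0, 1, 0)
  λ_4 → (0, 1, 0, 0, 1)
  λ_5 → (0, 0, 1, 2, 1)
  λ_6 → (0, 0, 0, 0, 2)
  λ_7 → (0, 0, 1, 2, 1)
  λ_8 → (0, 0, 1, 2, 1)
  λ_9 → (0, 0, 0, 0, 2)
  λ_10 → (0, 0, 0, 0, 2)
  λ_11 → (0, 0, 1, 2, 1)
  λ_12 → (0, 1, 0, 0, 1)
  λ_13 → (0, 0, 0, 0, 2)
  λ_14 → (0, 0, 0, 2, 2)
  λ_15 → (0, 0, 0, 2, 2)
  λ_16 → (0, 0, 0, 2, 2)
  λ_17 → (0, 0, 0, 0, 2)
  λ_18 → (0, 0, 0, 2, 2)

Partition of {1..18} into 5 W_5-dot-orbits:

[[1, 5, 7, 8, 11], [2, 4, 12], [3], [6, 9, 10, 13, 17], [14, 15, 16, 18]]


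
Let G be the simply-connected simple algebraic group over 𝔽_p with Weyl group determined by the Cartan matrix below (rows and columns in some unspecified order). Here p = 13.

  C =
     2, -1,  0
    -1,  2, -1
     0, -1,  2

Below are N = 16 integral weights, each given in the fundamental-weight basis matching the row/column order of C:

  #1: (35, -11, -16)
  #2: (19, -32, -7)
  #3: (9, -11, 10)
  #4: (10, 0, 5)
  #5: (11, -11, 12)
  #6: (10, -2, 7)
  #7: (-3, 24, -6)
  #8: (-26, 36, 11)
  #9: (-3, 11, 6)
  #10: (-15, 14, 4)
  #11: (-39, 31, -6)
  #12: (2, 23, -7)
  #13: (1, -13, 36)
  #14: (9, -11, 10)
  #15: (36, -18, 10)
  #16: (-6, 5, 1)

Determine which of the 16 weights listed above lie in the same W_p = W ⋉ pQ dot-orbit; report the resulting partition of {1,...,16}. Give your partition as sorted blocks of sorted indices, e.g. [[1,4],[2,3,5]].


C ↔ A_3 under row/col permutation; |W(A_3)| = 24.

W_13-reps of the 16 weights in Ā_13 (same 3-coord order as C):

  λ_1+ρ ↦ (0, 10, 1);  λ_2+ρ ↦ (2, 4, 2);  λ_3+ρ ↦ (0, 10, 1);  λ_4+ρ ↦ (6, 1, 1);  λ_5+ρ ↦ (0, 10, 1);  λ_6+ρ ↦ (5, 1, 2);  λ_7+ρ ↦ (5, 1, 2);  λ_8+ρ ↦ (1, 1, 10);  λ_9+ρ ↦ (4, 6, 1);  λ_10+ρ ↦ (6, 1, 1);  λ_11+ρ ↦ (6, 1, 1);  λ_12+ρ ↦ (5, 1, 2);  λ_13+ρ ↦ (1, 1, 10);  λ_14+ρ ↦ (0, 10, 1);  λ_15+ρ ↦ (2, 4, 2);  λ_16+ρ ↦ (5, 1, 2)

6 distinct reps among the 16 weights ⇒ 6 W_13-linkage classes:

[[1, 3, 5, 14], [2, 15], [4, 10, 11], [6, 7, 12, 16], [8, 13], [9]]


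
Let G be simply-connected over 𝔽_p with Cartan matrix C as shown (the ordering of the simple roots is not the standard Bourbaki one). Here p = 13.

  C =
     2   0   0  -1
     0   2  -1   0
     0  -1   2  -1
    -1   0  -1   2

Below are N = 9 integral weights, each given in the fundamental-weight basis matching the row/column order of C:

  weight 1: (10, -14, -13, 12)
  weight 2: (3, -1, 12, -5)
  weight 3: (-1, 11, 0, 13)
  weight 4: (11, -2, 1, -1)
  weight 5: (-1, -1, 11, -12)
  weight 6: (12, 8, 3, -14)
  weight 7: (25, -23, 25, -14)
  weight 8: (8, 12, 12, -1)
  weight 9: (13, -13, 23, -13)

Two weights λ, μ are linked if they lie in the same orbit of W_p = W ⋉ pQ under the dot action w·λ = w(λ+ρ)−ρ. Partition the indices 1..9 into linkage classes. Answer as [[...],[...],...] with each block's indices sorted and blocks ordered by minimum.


C ↔ A_4 under row/col permutation; |W(A_4)| = 120.

Alcove-folded reps (p=13, 9 weights, presented ϖ-order):

    [1] (11, 0, 1, 0)
    [2] (0, 0, 9, 4)
    [3] (11, 0, 1, 0)
    [4] (11, 0, 1, 0)
    [5] (11, 0, 1, 0)
    [6] (0, 0, 9, 4)
    [7] (0, 0, 9, 4)
    [8] (0, 0, 9, 4)
    [9] (11, 0, 1, 0)

Linkage partition of the 9 weights (2 classes, p=13):

[[1, 3, 4, 5, 9], [2, 6, 7, 8]]


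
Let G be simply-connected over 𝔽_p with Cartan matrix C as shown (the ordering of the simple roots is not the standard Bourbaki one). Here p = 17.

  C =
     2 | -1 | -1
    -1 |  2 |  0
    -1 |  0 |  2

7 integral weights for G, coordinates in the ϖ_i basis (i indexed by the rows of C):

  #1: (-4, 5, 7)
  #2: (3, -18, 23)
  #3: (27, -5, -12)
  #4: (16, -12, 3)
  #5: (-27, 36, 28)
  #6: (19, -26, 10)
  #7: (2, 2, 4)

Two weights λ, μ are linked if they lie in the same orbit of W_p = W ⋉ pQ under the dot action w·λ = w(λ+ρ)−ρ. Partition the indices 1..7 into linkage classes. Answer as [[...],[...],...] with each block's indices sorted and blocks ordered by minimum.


A_3 Cartan matrix, 3 simple roots permuted; ρ=(1,1,1).

λ_j+ρ reflected into Ā_17 (⟨·,θ^∨⟩≤17); 3-tuples as given:

  λ_1 → (3, 3, 5) · λ_2 → (6, 7, 0) · λ_3 → (6, 7, 0) · λ_4 → (6, 7, 0) · λ_5 → (3, 3, 5) · λ_6 → (3, 3, 5) · λ_7 → (3, 3, 5)

Linkage partition of the 7 weights (2 classes, p=17):

[[1, 5, 6, 7], [2, 3, 4]]


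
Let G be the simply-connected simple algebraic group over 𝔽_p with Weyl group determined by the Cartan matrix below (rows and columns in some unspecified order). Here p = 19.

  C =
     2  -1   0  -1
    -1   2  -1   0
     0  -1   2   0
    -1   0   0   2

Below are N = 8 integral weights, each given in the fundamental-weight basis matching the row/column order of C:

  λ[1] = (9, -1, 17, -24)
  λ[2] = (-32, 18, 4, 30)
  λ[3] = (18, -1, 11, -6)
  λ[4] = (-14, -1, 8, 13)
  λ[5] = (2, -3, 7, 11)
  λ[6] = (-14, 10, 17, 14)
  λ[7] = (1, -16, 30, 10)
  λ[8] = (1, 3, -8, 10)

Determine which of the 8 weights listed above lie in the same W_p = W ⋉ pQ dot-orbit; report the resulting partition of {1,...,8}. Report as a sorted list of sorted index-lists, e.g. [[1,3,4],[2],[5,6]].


A_4 Cartan matrix, 4 simple roots permuted; ρ=(1,1,1,1).

Each λ_j+ρ reduced to Ā_19; 4-tuples below use C's row order:

  λ_1+ρ ↦ (0, 9, 4, 1);  λ_2+ρ ↦ (7, 0, 0, 7);  λ_3+ρ ↦ (7, 0, 0, 7);  λ_4+ρ ↦ (0, 9, 4, 1);  λ_5+ρ ↦ (1, 2, 4, 10);  λ_6+ρ ↦ (1, 2, 4, 10);  λ_7+ρ ↦ (1, 2, 4, 10);  λ_8+ρ ↦ (1, 2, 4, 10)

Partition of {1..8} into 3 W_19-dot-orbits:

[[1, 4], [2, 3], [5, 6, 7, 8]]


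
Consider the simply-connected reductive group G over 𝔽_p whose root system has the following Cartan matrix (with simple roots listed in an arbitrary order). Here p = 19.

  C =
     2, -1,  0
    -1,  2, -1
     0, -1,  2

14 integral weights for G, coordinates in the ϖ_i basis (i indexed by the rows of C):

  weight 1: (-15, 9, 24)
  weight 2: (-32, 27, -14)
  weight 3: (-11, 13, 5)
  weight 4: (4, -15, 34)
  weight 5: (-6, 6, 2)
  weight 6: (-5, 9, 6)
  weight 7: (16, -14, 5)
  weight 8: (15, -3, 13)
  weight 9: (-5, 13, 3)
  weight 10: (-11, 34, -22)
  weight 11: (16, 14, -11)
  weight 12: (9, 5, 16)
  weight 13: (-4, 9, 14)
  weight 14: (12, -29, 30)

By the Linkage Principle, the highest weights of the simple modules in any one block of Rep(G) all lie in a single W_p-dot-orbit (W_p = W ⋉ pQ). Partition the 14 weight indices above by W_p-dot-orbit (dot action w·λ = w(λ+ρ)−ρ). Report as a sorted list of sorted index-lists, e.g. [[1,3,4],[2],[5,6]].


C ↔ A_3 under row/col permutation; |W(A_3)| = 24.

Ā_19 reps of the 14 weights (A_3, coords as presented):

  1: (4, 2, 3) · 2: (3, 4, 9) · 3: (9, 4, 5) · 4: (5, 2, 3) · 5: (5, 2, 3) · 6: (4, 6, 7) · 7: (4, 6, 7) · 8: (5, 2, 3) · 9: (4, 10, 4) · 10: (4, 2, 3) · 11: (4, 2, 3) · 12: (4, 2, 3) · 13: (3, 4, 9) · 14: (3, 4, 9)

Linkage partition of the 14 weights (6 classes, p=19):

[[1, 10, 11, 12], [2, 13, 14], [3], [4, 5, 8], [6, 7], [9]]
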